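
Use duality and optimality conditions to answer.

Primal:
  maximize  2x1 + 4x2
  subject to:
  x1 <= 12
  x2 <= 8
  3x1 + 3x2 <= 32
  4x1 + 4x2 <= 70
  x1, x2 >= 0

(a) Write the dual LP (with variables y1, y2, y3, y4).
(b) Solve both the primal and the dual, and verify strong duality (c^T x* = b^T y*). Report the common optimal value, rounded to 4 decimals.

The standard primal-dual pair for 'max c^T x s.t. A x <= b, x >= 0' is:
  Dual:  min b^T y  s.t.  A^T y >= c,  y >= 0.

So the dual LP is:
  minimize  12y1 + 8y2 + 32y3 + 70y4
  subject to:
    y1 + 3y3 + 4y4 >= 2
    y2 + 3y3 + 4y4 >= 4
    y1, y2, y3, y4 >= 0

Solving the primal: x* = (2.6667, 8).
  primal value c^T x* = 37.3333.
Solving the dual: y* = (0, 2, 0.6667, 0).
  dual value b^T y* = 37.3333.
Strong duality: c^T x* = b^T y*. Confirmed.

37.3333


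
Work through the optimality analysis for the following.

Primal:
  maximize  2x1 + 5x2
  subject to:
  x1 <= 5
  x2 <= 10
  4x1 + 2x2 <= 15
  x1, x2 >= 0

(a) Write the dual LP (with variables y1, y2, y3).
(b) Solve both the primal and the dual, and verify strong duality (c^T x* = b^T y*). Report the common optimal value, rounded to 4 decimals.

The standard primal-dual pair for 'max c^T x s.t. A x <= b, x >= 0' is:
  Dual:  min b^T y  s.t.  A^T y >= c,  y >= 0.

So the dual LP is:
  minimize  5y1 + 10y2 + 15y3
  subject to:
    y1 + 4y3 >= 2
    y2 + 2y3 >= 5
    y1, y2, y3 >= 0

Solving the primal: x* = (0, 7.5).
  primal value c^T x* = 37.5.
Solving the dual: y* = (0, 0, 2.5).
  dual value b^T y* = 37.5.
Strong duality: c^T x* = b^T y*. Confirmed.

37.5


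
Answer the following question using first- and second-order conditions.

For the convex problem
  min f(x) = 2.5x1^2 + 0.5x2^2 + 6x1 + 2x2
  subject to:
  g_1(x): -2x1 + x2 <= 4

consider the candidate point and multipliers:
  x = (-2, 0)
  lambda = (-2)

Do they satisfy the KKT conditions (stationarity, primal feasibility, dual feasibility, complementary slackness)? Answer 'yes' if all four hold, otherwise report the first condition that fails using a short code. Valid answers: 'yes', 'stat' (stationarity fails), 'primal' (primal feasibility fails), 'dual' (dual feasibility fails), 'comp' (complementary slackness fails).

Gradient of f: grad f(x) = Q x + c = (-4, 2)
Constraint values g_i(x) = a_i^T x - b_i:
  g_1((-2, 0)) = 0
Stationarity residual: grad f(x) + sum_i lambda_i a_i = (0, 0)
  -> stationarity OK
Primal feasibility (all g_i <= 0): OK
Dual feasibility (all lambda_i >= 0): FAILS
Complementary slackness (lambda_i * g_i(x) = 0 for all i): OK

Verdict: the first failing condition is dual_feasibility -> dual.

dual


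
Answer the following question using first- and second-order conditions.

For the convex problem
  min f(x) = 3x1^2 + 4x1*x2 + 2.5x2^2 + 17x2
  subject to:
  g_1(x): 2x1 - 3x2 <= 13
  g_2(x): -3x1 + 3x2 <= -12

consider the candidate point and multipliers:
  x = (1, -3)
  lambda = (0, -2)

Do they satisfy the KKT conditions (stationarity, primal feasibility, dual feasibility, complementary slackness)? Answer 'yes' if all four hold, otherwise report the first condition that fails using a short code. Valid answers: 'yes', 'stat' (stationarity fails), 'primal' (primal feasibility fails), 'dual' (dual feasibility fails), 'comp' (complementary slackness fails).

Gradient of f: grad f(x) = Q x + c = (-6, 6)
Constraint values g_i(x) = a_i^T x - b_i:
  g_1((1, -3)) = -2
  g_2((1, -3)) = 0
Stationarity residual: grad f(x) + sum_i lambda_i a_i = (0, 0)
  -> stationarity OK
Primal feasibility (all g_i <= 0): OK
Dual feasibility (all lambda_i >= 0): FAILS
Complementary slackness (lambda_i * g_i(x) = 0 for all i): OK

Verdict: the first failing condition is dual_feasibility -> dual.

dual


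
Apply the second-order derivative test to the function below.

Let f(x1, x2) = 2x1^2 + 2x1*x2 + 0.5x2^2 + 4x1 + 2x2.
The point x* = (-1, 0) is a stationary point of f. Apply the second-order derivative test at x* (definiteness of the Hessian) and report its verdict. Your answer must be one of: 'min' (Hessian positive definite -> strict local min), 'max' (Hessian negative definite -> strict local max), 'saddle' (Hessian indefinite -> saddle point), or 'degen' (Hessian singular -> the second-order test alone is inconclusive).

Compute the Hessian H = grad^2 f:
  H = [[4, 2], [2, 1]]
Verify stationarity: grad f(x*) = H x* + g = (0, 0).
Eigenvalues of H: 0, 5.
H has a zero eigenvalue (singular; positive semidefinite but not definite), so H is neither positive definite, negative definite, nor indefinite. The second-order test alone is inconclusive -> degen.
(Indeed, f is constant along the null direction of H through x*, so x* is not a strict local extremum.)

degen


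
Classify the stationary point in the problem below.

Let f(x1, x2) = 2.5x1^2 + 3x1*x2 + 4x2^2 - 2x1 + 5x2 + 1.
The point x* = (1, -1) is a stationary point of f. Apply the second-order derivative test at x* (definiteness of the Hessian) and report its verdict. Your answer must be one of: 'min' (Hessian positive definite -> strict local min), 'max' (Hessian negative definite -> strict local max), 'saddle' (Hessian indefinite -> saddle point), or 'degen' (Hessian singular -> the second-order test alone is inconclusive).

Compute the Hessian H = grad^2 f:
  H = [[5, 3], [3, 8]]
Verify stationarity: grad f(x*) = H x* + g = (0, 0).
Eigenvalues of H: 3.1459, 9.8541.
Both eigenvalues > 0, so H is positive definite -> x* is a strict local min.

min


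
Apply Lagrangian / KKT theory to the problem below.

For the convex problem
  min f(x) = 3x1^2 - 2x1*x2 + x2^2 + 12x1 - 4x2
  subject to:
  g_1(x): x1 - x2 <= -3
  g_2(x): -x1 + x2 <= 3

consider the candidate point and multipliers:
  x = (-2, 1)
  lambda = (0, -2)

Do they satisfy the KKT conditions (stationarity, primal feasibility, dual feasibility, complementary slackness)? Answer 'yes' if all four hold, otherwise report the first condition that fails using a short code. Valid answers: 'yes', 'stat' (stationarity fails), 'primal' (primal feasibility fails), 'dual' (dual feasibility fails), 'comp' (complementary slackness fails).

Gradient of f: grad f(x) = Q x + c = (-2, 2)
Constraint values g_i(x) = a_i^T x - b_i:
  g_1((-2, 1)) = 0
  g_2((-2, 1)) = 0
Stationarity residual: grad f(x) + sum_i lambda_i a_i = (0, 0)
  -> stationarity OK
Primal feasibility (all g_i <= 0): OK
Dual feasibility (all lambda_i >= 0): FAILS
Complementary slackness (lambda_i * g_i(x) = 0 for all i): OK

Verdict: the first failing condition is dual_feasibility -> dual.

dual


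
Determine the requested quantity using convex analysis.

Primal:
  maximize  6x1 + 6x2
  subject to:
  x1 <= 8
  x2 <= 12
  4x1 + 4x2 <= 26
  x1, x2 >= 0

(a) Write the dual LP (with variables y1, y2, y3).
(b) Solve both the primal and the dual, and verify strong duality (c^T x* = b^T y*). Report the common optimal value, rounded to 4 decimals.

The standard primal-dual pair for 'max c^T x s.t. A x <= b, x >= 0' is:
  Dual:  min b^T y  s.t.  A^T y >= c,  y >= 0.

So the dual LP is:
  minimize  8y1 + 12y2 + 26y3
  subject to:
    y1 + 4y3 >= 6
    y2 + 4y3 >= 6
    y1, y2, y3 >= 0

Solving the primal: x* = (6.5, 0).
  primal value c^T x* = 39.
Solving the dual: y* = (0, 0, 1.5).
  dual value b^T y* = 39.
Strong duality: c^T x* = b^T y*. Confirmed.

39


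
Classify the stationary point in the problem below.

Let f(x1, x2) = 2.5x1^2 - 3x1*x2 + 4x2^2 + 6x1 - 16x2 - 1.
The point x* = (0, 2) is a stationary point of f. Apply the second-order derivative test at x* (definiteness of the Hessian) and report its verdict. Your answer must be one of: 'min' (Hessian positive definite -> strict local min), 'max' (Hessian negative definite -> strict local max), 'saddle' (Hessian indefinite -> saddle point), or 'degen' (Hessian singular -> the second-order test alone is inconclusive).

Compute the Hessian H = grad^2 f:
  H = [[5, -3], [-3, 8]]
Verify stationarity: grad f(x*) = H x* + g = (0, 0).
Eigenvalues of H: 3.1459, 9.8541.
Both eigenvalues > 0, so H is positive definite -> x* is a strict local min.

min


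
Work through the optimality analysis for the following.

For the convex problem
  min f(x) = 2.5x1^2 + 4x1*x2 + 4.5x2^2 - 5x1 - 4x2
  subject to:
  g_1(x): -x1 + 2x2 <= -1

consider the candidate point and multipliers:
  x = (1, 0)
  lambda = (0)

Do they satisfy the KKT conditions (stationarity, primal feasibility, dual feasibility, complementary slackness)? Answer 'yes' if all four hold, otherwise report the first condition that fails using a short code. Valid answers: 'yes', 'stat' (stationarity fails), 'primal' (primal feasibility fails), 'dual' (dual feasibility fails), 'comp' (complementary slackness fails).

Gradient of f: grad f(x) = Q x + c = (0, 0)
Constraint values g_i(x) = a_i^T x - b_i:
  g_1((1, 0)) = 0
Stationarity residual: grad f(x) + sum_i lambda_i a_i = (0, 0)
  -> stationarity OK
Primal feasibility (all g_i <= 0): OK
Dual feasibility (all lambda_i >= 0): OK
Complementary slackness (lambda_i * g_i(x) = 0 for all i): OK

Verdict: yes, KKT holds.

yes


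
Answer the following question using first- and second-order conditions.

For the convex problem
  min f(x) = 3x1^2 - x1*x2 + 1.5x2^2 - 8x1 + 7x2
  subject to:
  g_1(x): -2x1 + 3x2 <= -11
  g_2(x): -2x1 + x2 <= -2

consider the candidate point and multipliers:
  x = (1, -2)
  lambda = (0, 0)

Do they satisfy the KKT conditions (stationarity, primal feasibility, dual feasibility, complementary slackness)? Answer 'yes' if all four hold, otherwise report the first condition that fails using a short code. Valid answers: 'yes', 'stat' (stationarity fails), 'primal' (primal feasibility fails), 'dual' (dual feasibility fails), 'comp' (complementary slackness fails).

Gradient of f: grad f(x) = Q x + c = (0, 0)
Constraint values g_i(x) = a_i^T x - b_i:
  g_1((1, -2)) = 3
  g_2((1, -2)) = -2
Stationarity residual: grad f(x) + sum_i lambda_i a_i = (0, 0)
  -> stationarity OK
Primal feasibility (all g_i <= 0): FAILS
Dual feasibility (all lambda_i >= 0): OK
Complementary slackness (lambda_i * g_i(x) = 0 for all i): OK

Verdict: the first failing condition is primal_feasibility -> primal.

primal


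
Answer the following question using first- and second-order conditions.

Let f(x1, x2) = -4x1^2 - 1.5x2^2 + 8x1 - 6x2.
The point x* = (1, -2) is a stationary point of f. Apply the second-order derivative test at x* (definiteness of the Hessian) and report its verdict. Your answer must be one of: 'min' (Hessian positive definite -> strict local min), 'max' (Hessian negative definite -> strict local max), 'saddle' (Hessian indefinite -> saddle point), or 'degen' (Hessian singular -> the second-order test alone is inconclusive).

Compute the Hessian H = grad^2 f:
  H = [[-8, 0], [0, -3]]
Verify stationarity: grad f(x*) = H x* + g = (0, 0).
Eigenvalues of H: -8, -3.
Both eigenvalues < 0, so H is negative definite -> x* is a strict local max.

max


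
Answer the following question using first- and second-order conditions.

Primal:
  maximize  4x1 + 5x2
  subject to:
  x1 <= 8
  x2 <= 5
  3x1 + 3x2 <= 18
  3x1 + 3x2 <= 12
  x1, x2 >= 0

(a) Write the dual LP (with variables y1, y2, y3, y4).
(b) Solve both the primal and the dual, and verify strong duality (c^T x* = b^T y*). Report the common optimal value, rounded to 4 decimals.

The standard primal-dual pair for 'max c^T x s.t. A x <= b, x >= 0' is:
  Dual:  min b^T y  s.t.  A^T y >= c,  y >= 0.

So the dual LP is:
  minimize  8y1 + 5y2 + 18y3 + 12y4
  subject to:
    y1 + 3y3 + 3y4 >= 4
    y2 + 3y3 + 3y4 >= 5
    y1, y2, y3, y4 >= 0

Solving the primal: x* = (0, 4).
  primal value c^T x* = 20.
Solving the dual: y* = (0, 0, 0, 1.6667).
  dual value b^T y* = 20.
Strong duality: c^T x* = b^T y*. Confirmed.

20


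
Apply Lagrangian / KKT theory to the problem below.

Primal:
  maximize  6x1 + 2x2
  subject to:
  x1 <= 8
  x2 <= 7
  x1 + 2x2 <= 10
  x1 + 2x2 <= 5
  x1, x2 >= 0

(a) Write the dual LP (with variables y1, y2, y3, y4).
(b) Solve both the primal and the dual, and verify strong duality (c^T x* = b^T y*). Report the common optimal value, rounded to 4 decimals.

The standard primal-dual pair for 'max c^T x s.t. A x <= b, x >= 0' is:
  Dual:  min b^T y  s.t.  A^T y >= c,  y >= 0.

So the dual LP is:
  minimize  8y1 + 7y2 + 10y3 + 5y4
  subject to:
    y1 + y3 + y4 >= 6
    y2 + 2y3 + 2y4 >= 2
    y1, y2, y3, y4 >= 0

Solving the primal: x* = (5, 0).
  primal value c^T x* = 30.
Solving the dual: y* = (0, 0, 0, 6).
  dual value b^T y* = 30.
Strong duality: c^T x* = b^T y*. Confirmed.

30


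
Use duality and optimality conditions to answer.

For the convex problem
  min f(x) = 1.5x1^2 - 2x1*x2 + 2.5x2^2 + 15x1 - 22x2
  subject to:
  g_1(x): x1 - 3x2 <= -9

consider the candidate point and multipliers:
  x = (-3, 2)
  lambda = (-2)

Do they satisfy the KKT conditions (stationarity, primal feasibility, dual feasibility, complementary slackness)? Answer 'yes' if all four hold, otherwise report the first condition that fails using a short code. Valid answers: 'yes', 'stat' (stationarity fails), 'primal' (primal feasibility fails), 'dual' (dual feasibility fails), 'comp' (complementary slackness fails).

Gradient of f: grad f(x) = Q x + c = (2, -6)
Constraint values g_i(x) = a_i^T x - b_i:
  g_1((-3, 2)) = 0
Stationarity residual: grad f(x) + sum_i lambda_i a_i = (0, 0)
  -> stationarity OK
Primal feasibility (all g_i <= 0): OK
Dual feasibility (all lambda_i >= 0): FAILS
Complementary slackness (lambda_i * g_i(x) = 0 for all i): OK

Verdict: the first failing condition is dual_feasibility -> dual.

dual


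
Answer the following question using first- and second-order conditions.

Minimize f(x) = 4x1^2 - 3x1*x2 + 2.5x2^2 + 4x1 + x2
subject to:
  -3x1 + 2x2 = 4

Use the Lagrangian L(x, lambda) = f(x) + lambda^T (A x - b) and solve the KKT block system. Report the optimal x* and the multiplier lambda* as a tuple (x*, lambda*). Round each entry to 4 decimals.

Form the Lagrangian:
  L(x, lambda) = (1/2) x^T Q x + c^T x + lambda^T (A x - b)
Stationarity (grad_x L = 0): Q x + c + A^T lambda = 0.
Primal feasibility: A x = b.

This gives the KKT block system:
  [ Q   A^T ] [ x     ]   [-c ]
  [ A    0  ] [ lambda ] = [ b ]

Solving the linear system:
  x*      = (-1.4146, -0.122)
  lambda* = (-2.3171)
  f(x*)   = 1.7439

x* = (-1.4146, -0.122), lambda* = (-2.3171)


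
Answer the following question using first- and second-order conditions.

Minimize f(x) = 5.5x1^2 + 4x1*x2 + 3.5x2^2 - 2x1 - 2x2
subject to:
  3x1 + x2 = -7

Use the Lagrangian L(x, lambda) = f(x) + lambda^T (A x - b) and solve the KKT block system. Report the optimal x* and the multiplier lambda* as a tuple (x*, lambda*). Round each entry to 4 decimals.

Form the Lagrangian:
  L(x, lambda) = (1/2) x^T Q x + c^T x + lambda^T (A x - b)
Stationarity (grad_x L = 0): Q x + c + A^T lambda = 0.
Primal feasibility: A x = b.

This gives the KKT block system:
  [ Q   A^T ] [ x     ]   [-c ]
  [ A    0  ] [ lambda ] = [ b ]

Solving the linear system:
  x*      = (-2.46, 0.38)
  lambda* = (9.18)
  f(x*)   = 34.21

x* = (-2.46, 0.38), lambda* = (9.18)


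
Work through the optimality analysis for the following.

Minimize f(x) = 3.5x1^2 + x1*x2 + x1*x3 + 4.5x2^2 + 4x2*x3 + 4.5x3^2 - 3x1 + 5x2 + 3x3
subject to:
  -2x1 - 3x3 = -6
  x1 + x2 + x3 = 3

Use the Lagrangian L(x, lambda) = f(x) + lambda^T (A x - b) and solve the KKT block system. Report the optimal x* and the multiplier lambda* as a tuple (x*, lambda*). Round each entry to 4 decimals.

Form the Lagrangian:
  L(x, lambda) = (1/2) x^T Q x + c^T x + lambda^T (A x - b)
Stationarity (grad_x L = 0): Q x + c + A^T lambda = 0.
Primal feasibility: A x = b.

This gives the KKT block system:
  [ Q   A^T ] [ x     ]   [-c ]
  [ A    0  ] [ lambda ] = [ b ]

Solving the linear system:
  x*      = (2.0377, 0.3208, 0.6415)
  lambda* = (-0.1321, -12.4906)
  f(x*)   = 17.0472

x* = (2.0377, 0.3208, 0.6415), lambda* = (-0.1321, -12.4906)


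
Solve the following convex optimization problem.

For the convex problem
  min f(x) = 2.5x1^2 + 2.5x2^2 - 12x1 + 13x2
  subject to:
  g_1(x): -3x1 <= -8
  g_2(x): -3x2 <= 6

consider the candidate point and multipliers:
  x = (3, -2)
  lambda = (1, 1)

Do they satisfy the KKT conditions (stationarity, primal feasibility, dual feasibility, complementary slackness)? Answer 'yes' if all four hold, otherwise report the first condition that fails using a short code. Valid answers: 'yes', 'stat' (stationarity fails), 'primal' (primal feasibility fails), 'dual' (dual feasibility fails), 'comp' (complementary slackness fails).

Gradient of f: grad f(x) = Q x + c = (3, 3)
Constraint values g_i(x) = a_i^T x - b_i:
  g_1((3, -2)) = -1
  g_2((3, -2)) = 0
Stationarity residual: grad f(x) + sum_i lambda_i a_i = (0, 0)
  -> stationarity OK
Primal feasibility (all g_i <= 0): OK
Dual feasibility (all lambda_i >= 0): OK
Complementary slackness (lambda_i * g_i(x) = 0 for all i): FAILS

Verdict: the first failing condition is complementary_slackness -> comp.

comp


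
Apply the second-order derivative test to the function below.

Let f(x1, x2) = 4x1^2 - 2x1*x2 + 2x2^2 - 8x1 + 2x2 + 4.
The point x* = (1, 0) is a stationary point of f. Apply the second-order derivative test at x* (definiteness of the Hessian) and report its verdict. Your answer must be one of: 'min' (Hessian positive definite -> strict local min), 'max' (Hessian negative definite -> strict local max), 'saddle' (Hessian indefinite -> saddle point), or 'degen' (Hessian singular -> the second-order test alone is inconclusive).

Compute the Hessian H = grad^2 f:
  H = [[8, -2], [-2, 4]]
Verify stationarity: grad f(x*) = H x* + g = (0, 0).
Eigenvalues of H: 3.1716, 8.8284.
Both eigenvalues > 0, so H is positive definite -> x* is a strict local min.

min


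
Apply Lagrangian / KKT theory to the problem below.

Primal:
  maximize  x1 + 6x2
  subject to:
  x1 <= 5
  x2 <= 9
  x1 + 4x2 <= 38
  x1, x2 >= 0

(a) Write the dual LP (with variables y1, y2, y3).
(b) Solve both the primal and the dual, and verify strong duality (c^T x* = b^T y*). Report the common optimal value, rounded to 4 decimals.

The standard primal-dual pair for 'max c^T x s.t. A x <= b, x >= 0' is:
  Dual:  min b^T y  s.t.  A^T y >= c,  y >= 0.

So the dual LP is:
  minimize  5y1 + 9y2 + 38y3
  subject to:
    y1 + y3 >= 1
    y2 + 4y3 >= 6
    y1, y2, y3 >= 0

Solving the primal: x* = (2, 9).
  primal value c^T x* = 56.
Solving the dual: y* = (0, 2, 1).
  dual value b^T y* = 56.
Strong duality: c^T x* = b^T y*. Confirmed.

56


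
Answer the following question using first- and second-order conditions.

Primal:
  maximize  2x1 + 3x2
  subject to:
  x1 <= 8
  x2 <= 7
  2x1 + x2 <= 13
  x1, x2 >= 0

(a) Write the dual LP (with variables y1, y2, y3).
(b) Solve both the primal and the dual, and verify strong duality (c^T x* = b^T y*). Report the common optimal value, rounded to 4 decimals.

The standard primal-dual pair for 'max c^T x s.t. A x <= b, x >= 0' is:
  Dual:  min b^T y  s.t.  A^T y >= c,  y >= 0.

So the dual LP is:
  minimize  8y1 + 7y2 + 13y3
  subject to:
    y1 + 2y3 >= 2
    y2 + y3 >= 3
    y1, y2, y3 >= 0

Solving the primal: x* = (3, 7).
  primal value c^T x* = 27.
Solving the dual: y* = (0, 2, 1).
  dual value b^T y* = 27.
Strong duality: c^T x* = b^T y*. Confirmed.

27


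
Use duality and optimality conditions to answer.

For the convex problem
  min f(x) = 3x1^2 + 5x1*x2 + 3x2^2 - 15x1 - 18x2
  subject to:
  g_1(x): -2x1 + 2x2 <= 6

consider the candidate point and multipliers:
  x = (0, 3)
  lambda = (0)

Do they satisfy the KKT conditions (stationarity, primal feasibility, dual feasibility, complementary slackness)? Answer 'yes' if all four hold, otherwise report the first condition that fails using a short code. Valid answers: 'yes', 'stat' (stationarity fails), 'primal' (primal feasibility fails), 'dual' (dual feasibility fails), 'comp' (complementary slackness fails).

Gradient of f: grad f(x) = Q x + c = (0, 0)
Constraint values g_i(x) = a_i^T x - b_i:
  g_1((0, 3)) = 0
Stationarity residual: grad f(x) + sum_i lambda_i a_i = (0, 0)
  -> stationarity OK
Primal feasibility (all g_i <= 0): OK
Dual feasibility (all lambda_i >= 0): OK
Complementary slackness (lambda_i * g_i(x) = 0 for all i): OK

Verdict: yes, KKT holds.

yes


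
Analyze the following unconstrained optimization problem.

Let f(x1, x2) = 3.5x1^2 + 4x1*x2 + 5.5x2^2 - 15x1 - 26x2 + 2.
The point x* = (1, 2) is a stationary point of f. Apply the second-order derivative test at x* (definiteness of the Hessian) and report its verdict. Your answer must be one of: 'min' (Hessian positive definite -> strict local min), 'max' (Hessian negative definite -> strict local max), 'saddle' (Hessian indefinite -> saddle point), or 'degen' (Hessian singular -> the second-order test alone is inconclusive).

Compute the Hessian H = grad^2 f:
  H = [[7, 4], [4, 11]]
Verify stationarity: grad f(x*) = H x* + g = (0, 0).
Eigenvalues of H: 4.5279, 13.4721.
Both eigenvalues > 0, so H is positive definite -> x* is a strict local min.

min


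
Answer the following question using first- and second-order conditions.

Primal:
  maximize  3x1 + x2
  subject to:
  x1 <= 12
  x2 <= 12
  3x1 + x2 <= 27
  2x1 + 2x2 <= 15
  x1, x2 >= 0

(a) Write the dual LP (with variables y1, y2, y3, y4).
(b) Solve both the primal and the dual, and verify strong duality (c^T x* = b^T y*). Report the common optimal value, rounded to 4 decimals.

The standard primal-dual pair for 'max c^T x s.t. A x <= b, x >= 0' is:
  Dual:  min b^T y  s.t.  A^T y >= c,  y >= 0.

So the dual LP is:
  minimize  12y1 + 12y2 + 27y3 + 15y4
  subject to:
    y1 + 3y3 + 2y4 >= 3
    y2 + y3 + 2y4 >= 1
    y1, y2, y3, y4 >= 0

Solving the primal: x* = (7.5, 0).
  primal value c^T x* = 22.5.
Solving the dual: y* = (0, 0, 0, 1.5).
  dual value b^T y* = 22.5.
Strong duality: c^T x* = b^T y*. Confirmed.

22.5


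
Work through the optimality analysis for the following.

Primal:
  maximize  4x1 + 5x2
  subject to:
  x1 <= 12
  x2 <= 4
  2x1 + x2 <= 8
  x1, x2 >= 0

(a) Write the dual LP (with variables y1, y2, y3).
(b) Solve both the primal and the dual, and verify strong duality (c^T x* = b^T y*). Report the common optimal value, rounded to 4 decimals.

The standard primal-dual pair for 'max c^T x s.t. A x <= b, x >= 0' is:
  Dual:  min b^T y  s.t.  A^T y >= c,  y >= 0.

So the dual LP is:
  minimize  12y1 + 4y2 + 8y3
  subject to:
    y1 + 2y3 >= 4
    y2 + y3 >= 5
    y1, y2, y3 >= 0

Solving the primal: x* = (2, 4).
  primal value c^T x* = 28.
Solving the dual: y* = (0, 3, 2).
  dual value b^T y* = 28.
Strong duality: c^T x* = b^T y*. Confirmed.

28


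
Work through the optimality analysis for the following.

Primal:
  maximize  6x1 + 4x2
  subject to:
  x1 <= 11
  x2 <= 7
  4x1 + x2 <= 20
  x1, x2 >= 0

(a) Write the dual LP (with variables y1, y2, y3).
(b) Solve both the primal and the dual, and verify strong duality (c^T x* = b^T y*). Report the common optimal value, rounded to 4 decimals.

The standard primal-dual pair for 'max c^T x s.t. A x <= b, x >= 0' is:
  Dual:  min b^T y  s.t.  A^T y >= c,  y >= 0.

So the dual LP is:
  minimize  11y1 + 7y2 + 20y3
  subject to:
    y1 + 4y3 >= 6
    y2 + y3 >= 4
    y1, y2, y3 >= 0

Solving the primal: x* = (3.25, 7).
  primal value c^T x* = 47.5.
Solving the dual: y* = (0, 2.5, 1.5).
  dual value b^T y* = 47.5.
Strong duality: c^T x* = b^T y*. Confirmed.

47.5


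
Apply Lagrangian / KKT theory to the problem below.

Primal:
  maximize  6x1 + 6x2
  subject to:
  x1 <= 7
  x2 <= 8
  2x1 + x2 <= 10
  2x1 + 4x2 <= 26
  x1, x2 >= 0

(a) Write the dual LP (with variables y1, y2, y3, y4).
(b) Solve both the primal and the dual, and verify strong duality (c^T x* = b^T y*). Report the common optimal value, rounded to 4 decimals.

The standard primal-dual pair for 'max c^T x s.t. A x <= b, x >= 0' is:
  Dual:  min b^T y  s.t.  A^T y >= c,  y >= 0.

So the dual LP is:
  minimize  7y1 + 8y2 + 10y3 + 26y4
  subject to:
    y1 + 2y3 + 2y4 >= 6
    y2 + y3 + 4y4 >= 6
    y1, y2, y3, y4 >= 0

Solving the primal: x* = (2.3333, 5.3333).
  primal value c^T x* = 46.
Solving the dual: y* = (0, 0, 2, 1).
  dual value b^T y* = 46.
Strong duality: c^T x* = b^T y*. Confirmed.

46


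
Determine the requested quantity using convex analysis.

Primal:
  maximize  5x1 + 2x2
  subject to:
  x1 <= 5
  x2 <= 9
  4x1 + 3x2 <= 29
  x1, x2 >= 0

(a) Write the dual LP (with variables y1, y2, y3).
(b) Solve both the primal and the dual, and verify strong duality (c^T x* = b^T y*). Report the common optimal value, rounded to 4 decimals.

The standard primal-dual pair for 'max c^T x s.t. A x <= b, x >= 0' is:
  Dual:  min b^T y  s.t.  A^T y >= c,  y >= 0.

So the dual LP is:
  minimize  5y1 + 9y2 + 29y3
  subject to:
    y1 + 4y3 >= 5
    y2 + 3y3 >= 2
    y1, y2, y3 >= 0

Solving the primal: x* = (5, 3).
  primal value c^T x* = 31.
Solving the dual: y* = (2.3333, 0, 0.6667).
  dual value b^T y* = 31.
Strong duality: c^T x* = b^T y*. Confirmed.

31


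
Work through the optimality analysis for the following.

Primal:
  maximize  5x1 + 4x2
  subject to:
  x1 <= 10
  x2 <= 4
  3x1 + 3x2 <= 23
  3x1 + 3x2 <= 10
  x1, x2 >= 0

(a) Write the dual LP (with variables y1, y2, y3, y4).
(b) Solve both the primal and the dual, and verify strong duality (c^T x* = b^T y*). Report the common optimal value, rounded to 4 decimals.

The standard primal-dual pair for 'max c^T x s.t. A x <= b, x >= 0' is:
  Dual:  min b^T y  s.t.  A^T y >= c,  y >= 0.

So the dual LP is:
  minimize  10y1 + 4y2 + 23y3 + 10y4
  subject to:
    y1 + 3y3 + 3y4 >= 5
    y2 + 3y3 + 3y4 >= 4
    y1, y2, y3, y4 >= 0

Solving the primal: x* = (3.3333, 0).
  primal value c^T x* = 16.6667.
Solving the dual: y* = (0, 0, 0, 1.6667).
  dual value b^T y* = 16.6667.
Strong duality: c^T x* = b^T y*. Confirmed.

16.6667


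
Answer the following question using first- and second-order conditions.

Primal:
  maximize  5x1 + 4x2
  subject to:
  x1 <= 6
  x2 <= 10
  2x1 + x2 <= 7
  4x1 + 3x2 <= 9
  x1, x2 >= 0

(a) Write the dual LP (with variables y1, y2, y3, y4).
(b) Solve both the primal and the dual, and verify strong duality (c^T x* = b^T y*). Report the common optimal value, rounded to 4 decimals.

The standard primal-dual pair for 'max c^T x s.t. A x <= b, x >= 0' is:
  Dual:  min b^T y  s.t.  A^T y >= c,  y >= 0.

So the dual LP is:
  minimize  6y1 + 10y2 + 7y3 + 9y4
  subject to:
    y1 + 2y3 + 4y4 >= 5
    y2 + y3 + 3y4 >= 4
    y1, y2, y3, y4 >= 0

Solving the primal: x* = (0, 3).
  primal value c^T x* = 12.
Solving the dual: y* = (0, 0, 0, 1.3333).
  dual value b^T y* = 12.
Strong duality: c^T x* = b^T y*. Confirmed.

12


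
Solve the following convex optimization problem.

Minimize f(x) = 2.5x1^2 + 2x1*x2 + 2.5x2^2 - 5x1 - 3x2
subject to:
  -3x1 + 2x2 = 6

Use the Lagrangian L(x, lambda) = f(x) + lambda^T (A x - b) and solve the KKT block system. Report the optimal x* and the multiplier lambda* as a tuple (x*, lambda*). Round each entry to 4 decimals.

Form the Lagrangian:
  L(x, lambda) = (1/2) x^T Q x + c^T x + lambda^T (A x - b)
Stationarity (grad_x L = 0): Q x + c + A^T lambda = 0.
Primal feasibility: A x = b.

This gives the KKT block system:
  [ Q   A^T ] [ x     ]   [-c ]
  [ A    0  ] [ lambda ] = [ b ]

Solving the linear system:
  x*      = (-0.8539, 1.7191)
  lambda* = (-1.9438)
  f(x*)   = 5.3876

x* = (-0.8539, 1.7191), lambda* = (-1.9438)


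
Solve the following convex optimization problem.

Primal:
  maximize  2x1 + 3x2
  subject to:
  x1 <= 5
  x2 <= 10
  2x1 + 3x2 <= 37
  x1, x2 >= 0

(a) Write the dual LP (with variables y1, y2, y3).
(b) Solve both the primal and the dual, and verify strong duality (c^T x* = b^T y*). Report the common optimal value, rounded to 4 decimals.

The standard primal-dual pair for 'max c^T x s.t. A x <= b, x >= 0' is:
  Dual:  min b^T y  s.t.  A^T y >= c,  y >= 0.

So the dual LP is:
  minimize  5y1 + 10y2 + 37y3
  subject to:
    y1 + 2y3 >= 2
    y2 + 3y3 >= 3
    y1, y2, y3 >= 0

Solving the primal: x* = (3.5, 10).
  primal value c^T x* = 37.
Solving the dual: y* = (0, 0, 1).
  dual value b^T y* = 37.
Strong duality: c^T x* = b^T y*. Confirmed.

37


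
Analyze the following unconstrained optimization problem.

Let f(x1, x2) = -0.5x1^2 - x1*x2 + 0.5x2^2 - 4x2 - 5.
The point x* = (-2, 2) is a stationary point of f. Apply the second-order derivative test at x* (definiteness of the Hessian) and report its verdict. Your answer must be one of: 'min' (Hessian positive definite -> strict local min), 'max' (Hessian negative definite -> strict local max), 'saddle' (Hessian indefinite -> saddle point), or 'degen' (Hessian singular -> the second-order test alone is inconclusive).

Compute the Hessian H = grad^2 f:
  H = [[-1, -1], [-1, 1]]
Verify stationarity: grad f(x*) = H x* + g = (0, 0).
Eigenvalues of H: -1.4142, 1.4142.
Eigenvalues have mixed signs, so H is indefinite -> x* is a saddle point.

saddle


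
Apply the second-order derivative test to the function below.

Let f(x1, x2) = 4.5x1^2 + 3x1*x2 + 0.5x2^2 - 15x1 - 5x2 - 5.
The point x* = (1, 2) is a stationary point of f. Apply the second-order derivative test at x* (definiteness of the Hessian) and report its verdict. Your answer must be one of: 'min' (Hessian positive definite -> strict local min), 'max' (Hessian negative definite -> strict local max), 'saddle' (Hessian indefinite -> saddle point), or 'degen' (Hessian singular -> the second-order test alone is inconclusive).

Compute the Hessian H = grad^2 f:
  H = [[9, 3], [3, 1]]
Verify stationarity: grad f(x*) = H x* + g = (0, 0).
Eigenvalues of H: 0, 10.
H has a zero eigenvalue (singular; positive semidefinite but not definite), so H is neither positive definite, negative definite, nor indefinite. The second-order test alone is inconclusive -> degen.
(Indeed, f is constant along the null direction of H through x*, so x* is not a strict local extremum.)

degen


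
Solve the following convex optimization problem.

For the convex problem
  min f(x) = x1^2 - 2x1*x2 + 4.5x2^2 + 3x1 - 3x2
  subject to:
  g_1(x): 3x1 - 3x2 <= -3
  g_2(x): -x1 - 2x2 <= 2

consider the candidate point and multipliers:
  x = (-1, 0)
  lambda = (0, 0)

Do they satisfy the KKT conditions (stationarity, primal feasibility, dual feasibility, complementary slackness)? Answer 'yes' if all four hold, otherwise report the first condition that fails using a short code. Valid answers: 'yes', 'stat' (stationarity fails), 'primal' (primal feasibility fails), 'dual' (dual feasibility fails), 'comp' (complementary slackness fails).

Gradient of f: grad f(x) = Q x + c = (1, -1)
Constraint values g_i(x) = a_i^T x - b_i:
  g_1((-1, 0)) = 0
  g_2((-1, 0)) = -1
Stationarity residual: grad f(x) + sum_i lambda_i a_i = (1, -1)
  -> stationarity FAILS
Primal feasibility (all g_i <= 0): OK
Dual feasibility (all lambda_i >= 0): OK
Complementary slackness (lambda_i * g_i(x) = 0 for all i): OK

Verdict: the first failing condition is stationarity -> stat.

stat


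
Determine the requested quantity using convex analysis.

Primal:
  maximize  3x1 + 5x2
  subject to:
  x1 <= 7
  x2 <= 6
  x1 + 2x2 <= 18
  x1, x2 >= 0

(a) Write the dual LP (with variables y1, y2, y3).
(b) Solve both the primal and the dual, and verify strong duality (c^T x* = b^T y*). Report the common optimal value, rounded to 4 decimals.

The standard primal-dual pair for 'max c^T x s.t. A x <= b, x >= 0' is:
  Dual:  min b^T y  s.t.  A^T y >= c,  y >= 0.

So the dual LP is:
  minimize  7y1 + 6y2 + 18y3
  subject to:
    y1 + y3 >= 3
    y2 + 2y3 >= 5
    y1, y2, y3 >= 0

Solving the primal: x* = (7, 5.5).
  primal value c^T x* = 48.5.
Solving the dual: y* = (0.5, 0, 2.5).
  dual value b^T y* = 48.5.
Strong duality: c^T x* = b^T y*. Confirmed.

48.5


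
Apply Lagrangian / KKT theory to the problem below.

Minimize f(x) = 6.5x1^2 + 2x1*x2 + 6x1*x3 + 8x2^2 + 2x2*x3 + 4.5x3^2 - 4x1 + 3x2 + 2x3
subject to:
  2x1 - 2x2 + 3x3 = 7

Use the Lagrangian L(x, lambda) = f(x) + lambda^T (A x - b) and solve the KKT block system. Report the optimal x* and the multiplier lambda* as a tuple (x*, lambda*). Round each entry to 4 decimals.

Form the Lagrangian:
  L(x, lambda) = (1/2) x^T Q x + c^T x + lambda^T (A x - b)
Stationarity (grad_x L = 0): Q x + c + A^T lambda = 0.
Primal feasibility: A x = b.

This gives the KKT block system:
  [ Q   A^T ] [ x     ]   [-c ]
  [ A    0  ] [ lambda ] = [ b ]

Solving the linear system:
  x*      = (0.6692, -1.0344, 1.1976)
  lambda* = (-4.9083)
  f(x*)   = 15.4866

x* = (0.6692, -1.0344, 1.1976), lambda* = (-4.9083)


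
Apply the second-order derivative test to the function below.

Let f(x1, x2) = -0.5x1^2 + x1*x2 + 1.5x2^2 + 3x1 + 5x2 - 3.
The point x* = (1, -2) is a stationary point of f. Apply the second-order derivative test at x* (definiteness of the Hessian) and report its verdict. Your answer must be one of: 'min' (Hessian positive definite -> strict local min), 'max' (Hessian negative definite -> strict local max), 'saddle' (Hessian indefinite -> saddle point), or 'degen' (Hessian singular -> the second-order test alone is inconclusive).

Compute the Hessian H = grad^2 f:
  H = [[-1, 1], [1, 3]]
Verify stationarity: grad f(x*) = H x* + g = (0, 0).
Eigenvalues of H: -1.2361, 3.2361.
Eigenvalues have mixed signs, so H is indefinite -> x* is a saddle point.

saddle


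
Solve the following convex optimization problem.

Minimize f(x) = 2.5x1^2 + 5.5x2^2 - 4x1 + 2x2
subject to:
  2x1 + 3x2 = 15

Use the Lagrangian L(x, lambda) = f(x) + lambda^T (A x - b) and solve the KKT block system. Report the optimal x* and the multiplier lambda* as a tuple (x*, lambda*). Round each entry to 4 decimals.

Form the Lagrangian:
  L(x, lambda) = (1/2) x^T Q x + c^T x + lambda^T (A x - b)
Stationarity (grad_x L = 0): Q x + c + A^T lambda = 0.
Primal feasibility: A x = b.

This gives the KKT block system:
  [ Q   A^T ] [ x     ]   [-c ]
  [ A    0  ] [ lambda ] = [ b ]

Solving the linear system:
  x*      = (4.2472, 2.1685)
  lambda* = (-8.618)
  f(x*)   = 58.309

x* = (4.2472, 2.1685), lambda* = (-8.618)


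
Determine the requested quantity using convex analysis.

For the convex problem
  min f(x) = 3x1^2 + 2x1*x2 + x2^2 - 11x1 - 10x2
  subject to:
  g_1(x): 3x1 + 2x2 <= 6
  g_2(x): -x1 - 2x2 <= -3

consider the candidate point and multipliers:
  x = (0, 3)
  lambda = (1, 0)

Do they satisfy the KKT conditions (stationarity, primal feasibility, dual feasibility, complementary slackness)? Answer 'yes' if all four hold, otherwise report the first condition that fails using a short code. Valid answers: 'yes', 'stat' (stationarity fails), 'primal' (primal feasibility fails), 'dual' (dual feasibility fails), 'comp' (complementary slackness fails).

Gradient of f: grad f(x) = Q x + c = (-5, -4)
Constraint values g_i(x) = a_i^T x - b_i:
  g_1((0, 3)) = 0
  g_2((0, 3)) = -3
Stationarity residual: grad f(x) + sum_i lambda_i a_i = (-2, -2)
  -> stationarity FAILS
Primal feasibility (all g_i <= 0): OK
Dual feasibility (all lambda_i >= 0): OK
Complementary slackness (lambda_i * g_i(x) = 0 for all i): OK

Verdict: the first failing condition is stationarity -> stat.

stat


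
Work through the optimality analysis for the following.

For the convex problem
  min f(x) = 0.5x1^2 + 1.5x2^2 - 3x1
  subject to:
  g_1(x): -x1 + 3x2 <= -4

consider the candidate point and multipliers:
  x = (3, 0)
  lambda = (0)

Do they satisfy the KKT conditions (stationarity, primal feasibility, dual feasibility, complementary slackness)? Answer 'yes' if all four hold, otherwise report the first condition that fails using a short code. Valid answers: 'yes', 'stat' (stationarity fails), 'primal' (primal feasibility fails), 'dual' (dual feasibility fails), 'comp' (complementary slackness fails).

Gradient of f: grad f(x) = Q x + c = (0, 0)
Constraint values g_i(x) = a_i^T x - b_i:
  g_1((3, 0)) = 1
Stationarity residual: grad f(x) + sum_i lambda_i a_i = (0, 0)
  -> stationarity OK
Primal feasibility (all g_i <= 0): FAILS
Dual feasibility (all lambda_i >= 0): OK
Complementary slackness (lambda_i * g_i(x) = 0 for all i): OK

Verdict: the first failing condition is primal_feasibility -> primal.

primal


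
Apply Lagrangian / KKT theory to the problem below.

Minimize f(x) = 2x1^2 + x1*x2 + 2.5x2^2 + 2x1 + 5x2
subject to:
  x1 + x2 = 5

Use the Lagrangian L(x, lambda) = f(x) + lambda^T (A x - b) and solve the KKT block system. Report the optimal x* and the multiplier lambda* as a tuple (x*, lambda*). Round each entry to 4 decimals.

Form the Lagrangian:
  L(x, lambda) = (1/2) x^T Q x + c^T x + lambda^T (A x - b)
Stationarity (grad_x L = 0): Q x + c + A^T lambda = 0.
Primal feasibility: A x = b.

This gives the KKT block system:
  [ Q   A^T ] [ x     ]   [-c ]
  [ A    0  ] [ lambda ] = [ b ]

Solving the linear system:
  x*      = (3.2857, 1.7143)
  lambda* = (-16.8571)
  f(x*)   = 49.7143

x* = (3.2857, 1.7143), lambda* = (-16.8571)


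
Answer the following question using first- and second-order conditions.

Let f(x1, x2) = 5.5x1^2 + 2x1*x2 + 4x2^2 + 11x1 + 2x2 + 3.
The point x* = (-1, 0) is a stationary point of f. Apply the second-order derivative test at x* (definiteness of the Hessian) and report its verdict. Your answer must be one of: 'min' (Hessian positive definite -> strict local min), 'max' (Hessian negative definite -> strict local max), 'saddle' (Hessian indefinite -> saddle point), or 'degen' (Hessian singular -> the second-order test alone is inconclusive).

Compute the Hessian H = grad^2 f:
  H = [[11, 2], [2, 8]]
Verify stationarity: grad f(x*) = H x* + g = (0, 0).
Eigenvalues of H: 7, 12.
Both eigenvalues > 0, so H is positive definite -> x* is a strict local min.

min


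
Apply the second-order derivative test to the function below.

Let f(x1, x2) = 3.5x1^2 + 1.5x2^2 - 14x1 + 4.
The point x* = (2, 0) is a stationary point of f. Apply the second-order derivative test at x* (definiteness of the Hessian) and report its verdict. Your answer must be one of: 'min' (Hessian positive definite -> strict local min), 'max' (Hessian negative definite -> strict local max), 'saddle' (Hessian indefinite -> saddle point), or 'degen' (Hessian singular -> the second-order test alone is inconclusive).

Compute the Hessian H = grad^2 f:
  H = [[7, 0], [0, 3]]
Verify stationarity: grad f(x*) = H x* + g = (0, 0).
Eigenvalues of H: 3, 7.
Both eigenvalues > 0, so H is positive definite -> x* is a strict local min.

min


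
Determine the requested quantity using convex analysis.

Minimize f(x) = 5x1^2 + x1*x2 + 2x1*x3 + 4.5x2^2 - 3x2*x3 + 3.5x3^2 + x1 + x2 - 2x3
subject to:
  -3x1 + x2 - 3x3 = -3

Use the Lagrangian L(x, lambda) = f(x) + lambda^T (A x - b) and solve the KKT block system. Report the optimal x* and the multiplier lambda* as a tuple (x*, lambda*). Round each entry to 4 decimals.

Form the Lagrangian:
  L(x, lambda) = (1/2) x^T Q x + c^T x + lambda^T (A x - b)
Stationarity (grad_x L = 0): Q x + c + A^T lambda = 0.
Primal feasibility: A x = b.

This gives the KKT block system:
  [ Q   A^T ] [ x     ]   [-c ]
  [ A    0  ] [ lambda ] = [ b ]

Solving the linear system:
  x*      = (0.1545, -0.0035, 0.8444)
  lambda* = (1.41)
  f(x*)   = 1.3461

x* = (0.1545, -0.0035, 0.8444), lambda* = (1.41)


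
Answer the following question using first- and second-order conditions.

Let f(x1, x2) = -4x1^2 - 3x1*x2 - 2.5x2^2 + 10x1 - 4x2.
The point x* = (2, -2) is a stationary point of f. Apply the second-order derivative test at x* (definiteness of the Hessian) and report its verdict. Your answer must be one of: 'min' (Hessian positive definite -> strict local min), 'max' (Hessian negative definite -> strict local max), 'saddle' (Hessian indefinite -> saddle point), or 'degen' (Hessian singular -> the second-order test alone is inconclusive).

Compute the Hessian H = grad^2 f:
  H = [[-8, -3], [-3, -5]]
Verify stationarity: grad f(x*) = H x* + g = (0, 0).
Eigenvalues of H: -9.8541, -3.1459.
Both eigenvalues < 0, so H is negative definite -> x* is a strict local max.

max


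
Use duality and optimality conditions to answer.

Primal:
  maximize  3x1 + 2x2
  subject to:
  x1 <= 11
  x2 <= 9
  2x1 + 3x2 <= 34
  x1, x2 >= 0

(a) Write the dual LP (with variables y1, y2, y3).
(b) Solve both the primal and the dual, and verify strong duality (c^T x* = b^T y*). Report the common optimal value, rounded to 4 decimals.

The standard primal-dual pair for 'max c^T x s.t. A x <= b, x >= 0' is:
  Dual:  min b^T y  s.t.  A^T y >= c,  y >= 0.

So the dual LP is:
  minimize  11y1 + 9y2 + 34y3
  subject to:
    y1 + 2y3 >= 3
    y2 + 3y3 >= 2
    y1, y2, y3 >= 0

Solving the primal: x* = (11, 4).
  primal value c^T x* = 41.
Solving the dual: y* = (1.6667, 0, 0.6667).
  dual value b^T y* = 41.
Strong duality: c^T x* = b^T y*. Confirmed.

41
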